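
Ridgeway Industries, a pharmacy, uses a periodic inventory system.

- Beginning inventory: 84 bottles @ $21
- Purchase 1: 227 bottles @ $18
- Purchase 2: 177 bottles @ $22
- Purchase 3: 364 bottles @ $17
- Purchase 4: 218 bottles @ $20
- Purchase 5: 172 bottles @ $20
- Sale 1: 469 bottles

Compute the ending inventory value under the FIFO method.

Ending inventory = $14,406

Sale 1 (469) [FIFO — oldest first]: 84 @ $21 + 227 @ $18 + 158 @ $22 = $9,326
Ending inventory: 19 @ $22 + 364 @ $17 + 218 @ $20 + 172 @ $20 = $14,406
Check: goods available $23,732 = COGS $9,326 + ending $14,406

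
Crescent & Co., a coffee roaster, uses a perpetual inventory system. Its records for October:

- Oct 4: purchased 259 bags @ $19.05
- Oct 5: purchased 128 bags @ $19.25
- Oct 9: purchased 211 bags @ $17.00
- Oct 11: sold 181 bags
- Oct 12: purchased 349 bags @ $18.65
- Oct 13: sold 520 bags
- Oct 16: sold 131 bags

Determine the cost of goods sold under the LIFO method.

Oct 11, 181 sold [LIFO — newest first]: 181 @ $17.00 = $3,077.00
Oct 13, 520 sold [LIFO — newest first]: 349 @ $18.65 + 30 @ $17.00 + 128 @ $19.25 + 13 @ $19.05 = $9,730.50
Oct 16, 131 sold [LIFO — newest first]: 131 @ $19.05 = $2,495.55
Total COGS = $3,077.00 + $9,730.50 + $2,495.55 = $15,303.05
Ending inventory: 115 @ $19.05 = $2,190.75
Check: goods available $17,493.80 = COGS $15,303.05 + ending $2,190.75

COGS = $15,303.05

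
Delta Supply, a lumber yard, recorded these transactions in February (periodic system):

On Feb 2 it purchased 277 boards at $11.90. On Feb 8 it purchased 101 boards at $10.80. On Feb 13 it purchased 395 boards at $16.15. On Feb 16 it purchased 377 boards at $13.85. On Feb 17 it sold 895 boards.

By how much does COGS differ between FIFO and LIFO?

$497.25

FIFO COGS: 277 @ $11.90 + 101 @ $10.80 + 395 @ $16.15 + 122 @ $13.85 = $12,456.05
LIFO COGS: 377 @ $13.85 + 395 @ $16.15 + 101 @ $10.80 + 22 @ $11.90 = $12,953.30
Difference = |$12,456.05 − $12,953.30| = $497.25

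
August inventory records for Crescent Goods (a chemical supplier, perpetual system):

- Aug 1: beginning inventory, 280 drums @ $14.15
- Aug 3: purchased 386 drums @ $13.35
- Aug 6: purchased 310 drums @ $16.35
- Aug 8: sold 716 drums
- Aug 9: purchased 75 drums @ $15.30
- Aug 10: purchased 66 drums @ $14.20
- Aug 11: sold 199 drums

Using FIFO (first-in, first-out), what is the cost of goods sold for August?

Aug 8, 716 sold [FIFO — oldest first]: 280 @ $14.15 + 386 @ $13.35 + 50 @ $16.35 = $9,932.60
Aug 11, 199 sold [FIFO — oldest first]: 199 @ $16.35 = $3,253.65
Total COGS = $9,932.60 + $3,253.65 = $13,186.25
Ending inventory: 61 @ $16.35 + 75 @ $15.30 + 66 @ $14.20 = $3,082.05
Check: goods available $16,268.30 = COGS $13,186.25 + ending $3,082.05

COGS = $13,186.25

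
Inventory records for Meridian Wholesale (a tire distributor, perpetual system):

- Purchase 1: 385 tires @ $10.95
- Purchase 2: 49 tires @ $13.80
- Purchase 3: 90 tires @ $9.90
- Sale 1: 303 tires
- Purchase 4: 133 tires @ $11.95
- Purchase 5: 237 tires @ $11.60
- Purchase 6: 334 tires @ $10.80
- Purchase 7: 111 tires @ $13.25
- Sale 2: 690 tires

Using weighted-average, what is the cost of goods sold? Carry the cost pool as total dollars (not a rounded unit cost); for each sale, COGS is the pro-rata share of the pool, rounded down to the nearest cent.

COGS = $11,239.98

After Purchase 1: 385 on hand, pool $4,215.75 (≈ $10.9500 each)
After Purchase 2: 434 on hand, pool $4,891.95 (≈ $11.2718 each)
After Purchase 3: 524 on hand, pool $5,782.95 (≈ $11.0362 each)
Sale 1, sell 303: 303/524 × $5,782.95 → $3,343.95
After Purchase 4: 354 on hand, pool $4,028.35 (≈ $11.3795 each)
After Purchase 5: 591 on hand, pool $6,777.55 (≈ $11.4679 each)
After Purchase 6: 925 on hand, pool $10,384.75 (≈ $11.2268 each)
After Purchase 7: 1036 on hand, pool $11,855.50 (≈ $11.4435 each)
Sale 2, sell 690: 690/1036 × $11,855.50 → $7,896.03
Total COGS = $3,343.95 + $7,896.03 = $11,239.98
Ending inventory (cost pool remaining) = $3,959.47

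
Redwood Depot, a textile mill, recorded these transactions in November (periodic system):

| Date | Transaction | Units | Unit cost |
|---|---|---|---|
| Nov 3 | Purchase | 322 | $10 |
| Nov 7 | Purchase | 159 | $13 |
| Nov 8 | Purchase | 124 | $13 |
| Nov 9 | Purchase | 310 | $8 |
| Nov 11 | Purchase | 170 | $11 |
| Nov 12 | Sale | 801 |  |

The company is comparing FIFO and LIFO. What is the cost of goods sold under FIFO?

FIFO COGS: 322 @ $10 + 159 @ $13 + 124 @ $13 + 196 @ $8 = $8,467
LIFO COGS: 170 @ $11 + 310 @ $8 + 124 @ $13 + 159 @ $13 + 38 @ $10 = $8,409

COGS = $8,467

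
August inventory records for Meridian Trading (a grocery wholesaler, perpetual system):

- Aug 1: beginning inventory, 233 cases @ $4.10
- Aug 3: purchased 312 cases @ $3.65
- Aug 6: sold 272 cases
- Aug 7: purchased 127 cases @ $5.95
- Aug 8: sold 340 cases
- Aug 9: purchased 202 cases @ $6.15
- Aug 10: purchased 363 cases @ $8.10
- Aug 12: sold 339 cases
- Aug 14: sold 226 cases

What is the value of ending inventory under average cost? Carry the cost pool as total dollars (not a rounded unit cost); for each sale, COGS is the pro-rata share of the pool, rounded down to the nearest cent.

Ending inventory = $427.52

After Aug 1: 233 on hand, pool $955.30 (≈ $4.1000 each)
After Aug 3: 545 on hand, pool $2,094.10 (≈ $3.8424 each)
Aug 6, sell 272: 272/545 × $2,094.10 → $1,045.12
After Aug 7: 400 on hand, pool $1,804.63 (≈ $4.5116 each)
Aug 8, sell 340: 340/400 × $1,804.63 → $1,533.93
After Aug 9: 262 on hand, pool $1,513.00 (≈ $5.7748 each)
After Aug 10: 625 on hand, pool $4,453.30 (≈ $7.1253 each)
Aug 12, sell 339: 339/625 × $4,453.30 → $2,415.46
Aug 14, sell 226: 226/286 × $2,037.84 → $1,610.32
Total COGS = $1,045.12 + $1,533.93 + $2,415.46 + $1,610.32 = $6,604.83
Ending inventory (cost pool remaining) = $427.52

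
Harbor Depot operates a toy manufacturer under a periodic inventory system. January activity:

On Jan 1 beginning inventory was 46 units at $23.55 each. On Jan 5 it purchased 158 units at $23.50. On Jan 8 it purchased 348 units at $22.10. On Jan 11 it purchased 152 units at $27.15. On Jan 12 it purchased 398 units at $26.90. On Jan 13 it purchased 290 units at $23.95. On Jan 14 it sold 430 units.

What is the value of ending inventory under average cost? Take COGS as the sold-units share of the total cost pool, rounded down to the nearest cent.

Ending inventory = $23,680.69

Jan 14, sell 430: 430/1392 × $34,265.60 → $10,584.91
Ending inventory (cost pool remaining) = $23,680.69
Check: goods available $34,265.60 = COGS $10,584.91 + ending $23,680.69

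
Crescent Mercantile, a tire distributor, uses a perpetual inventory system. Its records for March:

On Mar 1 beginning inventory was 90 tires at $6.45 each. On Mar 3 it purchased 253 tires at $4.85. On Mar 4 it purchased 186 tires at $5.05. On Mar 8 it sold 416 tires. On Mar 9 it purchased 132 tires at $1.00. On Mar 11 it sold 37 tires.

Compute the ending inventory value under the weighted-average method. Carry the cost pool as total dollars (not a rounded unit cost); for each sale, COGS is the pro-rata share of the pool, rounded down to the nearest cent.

After Mar 1: 90 on hand, pool $580.50 (≈ $6.4500 each)
After Mar 3: 343 on hand, pool $1,807.55 (≈ $5.2698 each)
After Mar 4: 529 on hand, pool $2,746.85 (≈ $5.1925 each)
Mar 8, sell 416: 416/529 × $2,746.85 → $2,160.09
After Mar 9: 245 on hand, pool $718.76 (≈ $2.9337 each)
Mar 11, sell 37: 37/245 × $718.76 → $108.54
Total COGS = $2,160.09 + $108.54 = $2,268.63
Ending inventory (cost pool remaining) = $610.22

Ending inventory = $610.22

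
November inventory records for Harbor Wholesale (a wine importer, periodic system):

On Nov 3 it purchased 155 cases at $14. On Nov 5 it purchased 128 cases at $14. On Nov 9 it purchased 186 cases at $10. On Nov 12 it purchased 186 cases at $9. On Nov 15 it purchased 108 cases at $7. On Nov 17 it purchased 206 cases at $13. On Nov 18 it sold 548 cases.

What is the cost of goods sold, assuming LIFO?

Nov 18, 548 sold [LIFO — newest first]: 206 @ $13 + 108 @ $7 + 186 @ $9 + 48 @ $10 = $5,588
Ending inventory: 155 @ $14 + 128 @ $14 + 138 @ $10 = $5,342

COGS = $5,588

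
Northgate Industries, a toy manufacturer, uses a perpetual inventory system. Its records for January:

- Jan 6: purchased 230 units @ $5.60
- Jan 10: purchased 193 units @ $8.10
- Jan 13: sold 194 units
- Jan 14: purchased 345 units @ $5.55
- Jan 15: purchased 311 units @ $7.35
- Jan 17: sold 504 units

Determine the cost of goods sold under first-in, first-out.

Jan 13, 194 sold [FIFO — oldest first]: 194 @ $5.60 = $1,086.40
Jan 17, 504 sold [FIFO — oldest first]: 36 @ $5.60 + 193 @ $8.10 + 275 @ $5.55 = $3,291.15
Total COGS = $1,086.40 + $3,291.15 = $4,377.55
Ending inventory: 70 @ $5.55 + 311 @ $7.35 = $2,674.35

COGS = $4,377.55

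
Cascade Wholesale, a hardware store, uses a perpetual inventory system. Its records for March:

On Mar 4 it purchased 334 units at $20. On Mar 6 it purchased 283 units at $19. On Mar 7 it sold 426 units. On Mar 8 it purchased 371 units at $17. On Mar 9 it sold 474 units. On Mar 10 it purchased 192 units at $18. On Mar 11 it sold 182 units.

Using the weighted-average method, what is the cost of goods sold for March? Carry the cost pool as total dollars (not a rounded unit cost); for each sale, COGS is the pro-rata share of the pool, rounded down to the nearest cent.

After Mar 4: 334 on hand, pool $6,680.00 (≈ $20.0000 each)
After Mar 6: 617 on hand, pool $12,057.00 (≈ $19.5413 each)
Mar 7, sell 426: 426/617 × $12,057.00 → $8,324.60
After Mar 8: 562 on hand, pool $10,039.40 (≈ $17.8637 each)
Mar 9, sell 474: 474/562 × $10,039.40 → $8,467.39
After Mar 10: 280 on hand, pool $5,028.01 (≈ $17.9572 each)
Mar 11, sell 182: 182/280 × $5,028.01 → $3,268.20
Total COGS = $8,324.60 + $8,467.39 + $3,268.20 = $20,060.19
Ending inventory (cost pool remaining) = $1,759.81
Check: goods available $21,820.00 = COGS $20,060.19 + ending $1,759.81

COGS = $20,060.19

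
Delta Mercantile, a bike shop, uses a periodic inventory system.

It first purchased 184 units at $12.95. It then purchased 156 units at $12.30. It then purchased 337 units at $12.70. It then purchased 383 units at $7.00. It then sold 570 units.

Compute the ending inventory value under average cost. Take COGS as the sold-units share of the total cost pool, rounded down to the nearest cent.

Ending inventory = $5,206.25

Sale 1, sell 570: 570/1060 × $11,262.50 → $6,056.25
Ending inventory (cost pool remaining) = $5,206.25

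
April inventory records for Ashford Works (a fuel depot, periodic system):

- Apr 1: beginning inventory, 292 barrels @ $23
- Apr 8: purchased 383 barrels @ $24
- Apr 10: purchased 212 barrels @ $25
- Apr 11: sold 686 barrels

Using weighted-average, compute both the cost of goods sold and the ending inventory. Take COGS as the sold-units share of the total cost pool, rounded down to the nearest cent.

Apr 11, sell 686: 686/887 × $21,208.00 → $16,402.12
Ending inventory (cost pool remaining) = $4,805.88
Check: goods available $21,208.00 = COGS $16,402.12 + ending $4,805.88

COGS = $16,402.12; ending inventory = $4,805.88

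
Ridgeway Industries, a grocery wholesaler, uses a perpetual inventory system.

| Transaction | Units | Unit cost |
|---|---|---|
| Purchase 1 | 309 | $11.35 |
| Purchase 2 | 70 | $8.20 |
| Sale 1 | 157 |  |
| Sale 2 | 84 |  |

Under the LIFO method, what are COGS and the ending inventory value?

COGS = $2,514.85; ending inventory = $1,566.30

Sale 1 (157) [LIFO — newest first]: 70 @ $8.20 + 87 @ $11.35 = $1,561.45
Sale 2 (84) [LIFO — newest first]: 84 @ $11.35 = $953.40
Total COGS = $1,561.45 + $953.40 = $2,514.85
Ending inventory: 138 @ $11.35 = $1,566.30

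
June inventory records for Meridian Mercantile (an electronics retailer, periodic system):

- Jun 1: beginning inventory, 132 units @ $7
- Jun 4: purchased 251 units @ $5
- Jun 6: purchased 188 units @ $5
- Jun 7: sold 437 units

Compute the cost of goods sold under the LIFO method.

Jun 7, 437 sold [LIFO — newest first]: 188 @ $5 + 249 @ $5 = $2,185
Ending inventory: 132 @ $7 + 2 @ $5 = $934
Check: goods available $3,119 = COGS $2,185 + ending $934

COGS = $2,185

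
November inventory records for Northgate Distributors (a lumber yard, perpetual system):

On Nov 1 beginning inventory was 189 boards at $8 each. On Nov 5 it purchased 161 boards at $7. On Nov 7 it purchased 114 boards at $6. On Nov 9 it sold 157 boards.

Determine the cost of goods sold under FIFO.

Nov 9, 157 sold [FIFO — oldest first]: 157 @ $8 = $1,256
Ending inventory: 32 @ $8 + 161 @ $7 + 114 @ $6 = $2,067
Check: goods available $3,323 = COGS $1,256 + ending $2,067

COGS = $1,256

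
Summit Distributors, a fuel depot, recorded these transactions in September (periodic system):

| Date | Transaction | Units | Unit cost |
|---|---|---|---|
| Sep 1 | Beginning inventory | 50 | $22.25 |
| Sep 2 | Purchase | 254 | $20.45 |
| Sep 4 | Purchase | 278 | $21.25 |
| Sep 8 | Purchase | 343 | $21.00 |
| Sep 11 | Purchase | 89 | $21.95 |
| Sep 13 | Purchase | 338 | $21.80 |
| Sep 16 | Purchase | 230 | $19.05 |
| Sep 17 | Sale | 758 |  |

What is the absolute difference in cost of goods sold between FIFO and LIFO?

$85.85

FIFO COGS: 50 @ $22.25 + 254 @ $20.45 + 278 @ $21.25 + 176 @ $21.00 = $15,910.30
LIFO COGS: 230 @ $19.05 + 338 @ $21.80 + 89 @ $21.95 + 101 @ $21.00 = $15,824.45
Difference = |$15,910.30 − $15,824.45| = $85.85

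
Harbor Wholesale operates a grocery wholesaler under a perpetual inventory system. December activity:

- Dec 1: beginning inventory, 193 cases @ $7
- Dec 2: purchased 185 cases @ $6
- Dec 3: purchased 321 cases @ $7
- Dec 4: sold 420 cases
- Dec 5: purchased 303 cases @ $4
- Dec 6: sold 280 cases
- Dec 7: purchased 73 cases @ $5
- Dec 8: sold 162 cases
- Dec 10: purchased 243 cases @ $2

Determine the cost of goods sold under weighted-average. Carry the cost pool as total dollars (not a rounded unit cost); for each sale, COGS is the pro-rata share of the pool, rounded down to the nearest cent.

After Dec 1: 193 on hand, pool $1,351.00 (≈ $7.0000 each)
After Dec 2: 378 on hand, pool $2,461.00 (≈ $6.5106 each)
After Dec 3: 699 on hand, pool $4,708.00 (≈ $6.7353 each)
Dec 4, sell 420: 420/699 × $4,708.00 → $2,828.84
After Dec 5: 582 on hand, pool $3,091.16 (≈ $5.3113 each)
Dec 6, sell 280: 280/582 × $3,091.16 → $1,487.15
After Dec 7: 375 on hand, pool $1,969.01 (≈ $5.2507 each)
Dec 8, sell 162: 162/375 × $1,969.01 → $850.61
After Dec 10: 456 on hand, pool $1,604.40 (≈ $3.5184 each)
Total COGS = $2,828.84 + $1,487.15 + $850.61 = $5,166.60
Ending inventory (cost pool remaining) = $1,604.40
Check: goods available $6,771.00 = COGS $5,166.60 + ending $1,604.40

COGS = $5,166.60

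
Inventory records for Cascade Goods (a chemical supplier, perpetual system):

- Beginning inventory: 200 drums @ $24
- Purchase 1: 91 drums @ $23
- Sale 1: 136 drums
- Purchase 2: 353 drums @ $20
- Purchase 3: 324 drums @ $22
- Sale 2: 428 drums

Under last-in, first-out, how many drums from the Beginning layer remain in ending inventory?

Sale 1 (136) [LIFO — newest first]: 91 @ $23 + 45 @ $24 = $3,173
Sale 2 (428) [LIFO — newest first]: 324 @ $22 + 104 @ $20 = $9,208
Total COGS = $3,173 + $9,208 = $12,381
Ending inventory: 155 @ $24 + 249 @ $20 = $8,700

155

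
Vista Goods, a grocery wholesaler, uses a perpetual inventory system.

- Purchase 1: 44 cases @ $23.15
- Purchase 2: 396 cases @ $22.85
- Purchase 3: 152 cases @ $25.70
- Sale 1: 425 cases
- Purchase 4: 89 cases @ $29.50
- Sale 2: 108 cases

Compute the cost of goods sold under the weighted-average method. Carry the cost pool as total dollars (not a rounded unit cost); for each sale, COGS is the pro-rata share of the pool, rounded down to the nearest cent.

COGS = $12,802.33

After Purchase 1: 44 on hand, pool $1,018.60 (≈ $23.1500 each)
After Purchase 2: 440 on hand, pool $10,067.20 (≈ $22.8800 each)
After Purchase 3: 592 on hand, pool $13,973.60 (≈ $23.6041 each)
Sale 1, sell 425: 425/592 × $13,973.60 → $10,031.72
After Purchase 4: 256 on hand, pool $6,567.38 (≈ $25.6538 each)
Sale 2, sell 108: 108/256 × $6,567.38 → $2,770.61
Total COGS = $10,031.72 + $2,770.61 = $12,802.33
Ending inventory (cost pool remaining) = $3,796.77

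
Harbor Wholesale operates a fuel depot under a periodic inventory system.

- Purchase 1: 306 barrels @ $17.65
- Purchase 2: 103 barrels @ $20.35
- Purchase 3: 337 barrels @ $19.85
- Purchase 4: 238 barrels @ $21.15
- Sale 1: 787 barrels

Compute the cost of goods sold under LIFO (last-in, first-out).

COGS = $15,743.05

Sale 1 (787) [LIFO — newest first]: 238 @ $21.15 + 337 @ $19.85 + 103 @ $20.35 + 109 @ $17.65 = $15,743.05
Ending inventory: 197 @ $17.65 = $3,477.05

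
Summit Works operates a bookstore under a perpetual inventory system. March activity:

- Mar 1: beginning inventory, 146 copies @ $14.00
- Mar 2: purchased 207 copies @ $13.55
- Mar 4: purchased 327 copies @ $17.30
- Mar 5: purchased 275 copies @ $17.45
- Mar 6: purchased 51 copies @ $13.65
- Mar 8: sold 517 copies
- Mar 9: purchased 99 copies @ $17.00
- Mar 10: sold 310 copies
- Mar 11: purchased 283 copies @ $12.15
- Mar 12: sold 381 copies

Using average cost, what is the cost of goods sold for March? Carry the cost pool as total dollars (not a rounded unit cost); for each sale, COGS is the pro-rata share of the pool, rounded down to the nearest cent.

COGS = $18,583.88

After Mar 1: 146 on hand, pool $2,044.00 (≈ $14.0000 each)
After Mar 2: 353 on hand, pool $4,848.85 (≈ $13.7361 each)
After Mar 4: 680 on hand, pool $10,505.95 (≈ $15.4499 each)
After Mar 5: 955 on hand, pool $15,304.70 (≈ $16.0259 each)
After Mar 6: 1006 on hand, pool $16,000.85 (≈ $15.9054 each)
Mar 8, sell 517: 517/1006 × $16,000.85 → $8,223.10
After Mar 9: 588 on hand, pool $9,460.75 (≈ $16.0897 each)
Mar 10, sell 310: 310/588 × $9,460.75 → $4,987.81
After Mar 11: 561 on hand, pool $7,911.39 (≈ $14.1023 each)
Mar 12, sell 381: 381/561 × $7,911.39 → $5,372.97
Total COGS = $8,223.10 + $4,987.81 + $5,372.97 = $18,583.88
Ending inventory (cost pool remaining) = $2,538.42
Check: goods available $21,122.30 = COGS $18,583.88 + ending $2,538.42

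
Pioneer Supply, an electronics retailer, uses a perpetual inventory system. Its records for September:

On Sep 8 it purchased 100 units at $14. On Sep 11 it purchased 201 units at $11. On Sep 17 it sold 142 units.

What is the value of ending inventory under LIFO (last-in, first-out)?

Sep 17, 142 sold [LIFO — newest first]: 142 @ $11 = $1,562
Ending inventory: 100 @ $14 + 59 @ $11 = $2,049

Ending inventory = $2,049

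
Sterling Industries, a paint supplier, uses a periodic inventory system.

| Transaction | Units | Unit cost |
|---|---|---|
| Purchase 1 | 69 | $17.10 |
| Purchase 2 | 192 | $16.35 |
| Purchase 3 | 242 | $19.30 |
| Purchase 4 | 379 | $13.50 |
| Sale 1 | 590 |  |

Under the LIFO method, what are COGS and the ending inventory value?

COGS = $9,188.80; ending inventory = $4,917.40

Sale 1 (590) [LIFO — newest first]: 379 @ $13.50 + 211 @ $19.30 = $9,188.80
Ending inventory: 69 @ $17.10 + 192 @ $16.35 + 31 @ $19.30 = $4,917.40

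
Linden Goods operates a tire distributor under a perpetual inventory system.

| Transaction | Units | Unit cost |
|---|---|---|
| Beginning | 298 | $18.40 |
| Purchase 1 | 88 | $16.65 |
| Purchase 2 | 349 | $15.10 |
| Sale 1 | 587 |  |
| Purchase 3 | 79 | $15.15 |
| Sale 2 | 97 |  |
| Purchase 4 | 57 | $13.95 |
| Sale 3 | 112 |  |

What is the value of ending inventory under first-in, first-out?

Sale 1 (587) [FIFO — oldest first]: 298 @ $18.40 + 88 @ $16.65 + 201 @ $15.10 = $9,983.50
Sale 2 (97) [FIFO — oldest first]: 97 @ $15.10 = $1,464.70
Sale 3 (112) [FIFO — oldest first]: 51 @ $15.10 + 61 @ $15.15 = $1,694.25
Total COGS = $9,983.50 + $1,464.70 + $1,694.25 = $13,142.45
Ending inventory: 18 @ $15.15 + 57 @ $13.95 = $1,067.85

Ending inventory = $1,067.85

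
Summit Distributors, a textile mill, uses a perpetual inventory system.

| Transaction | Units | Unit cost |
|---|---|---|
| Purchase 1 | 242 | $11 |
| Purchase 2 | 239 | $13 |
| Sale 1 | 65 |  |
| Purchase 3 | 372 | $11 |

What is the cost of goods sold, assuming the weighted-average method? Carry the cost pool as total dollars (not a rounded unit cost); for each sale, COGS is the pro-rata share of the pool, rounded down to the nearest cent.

After Purchase 1: 242 on hand, pool $2,662.00 (≈ $11.0000 each)
After Purchase 2: 481 on hand, pool $5,769.00 (≈ $11.9938 each)
Sale 1, sell 65: 65/481 × $5,769.00 → $779.59
After Purchase 3: 788 on hand, pool $9,081.41 (≈ $11.5246 each)
Ending inventory (cost pool remaining) = $9,081.41
Check: goods available $9,861.00 = COGS $779.59 + ending $9,081.41

COGS = $779.59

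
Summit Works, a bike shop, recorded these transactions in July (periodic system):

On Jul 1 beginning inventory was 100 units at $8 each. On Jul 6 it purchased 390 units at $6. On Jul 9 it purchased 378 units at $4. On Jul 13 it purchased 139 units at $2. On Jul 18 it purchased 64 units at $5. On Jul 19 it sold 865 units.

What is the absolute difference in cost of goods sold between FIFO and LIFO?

FIFO COGS: 100 @ $8 + 390 @ $6 + 375 @ $4 = $4,640
LIFO COGS: 64 @ $5 + 139 @ $2 + 378 @ $4 + 284 @ $6 = $3,814
Difference = |$4,640 − $3,814| = $826

$826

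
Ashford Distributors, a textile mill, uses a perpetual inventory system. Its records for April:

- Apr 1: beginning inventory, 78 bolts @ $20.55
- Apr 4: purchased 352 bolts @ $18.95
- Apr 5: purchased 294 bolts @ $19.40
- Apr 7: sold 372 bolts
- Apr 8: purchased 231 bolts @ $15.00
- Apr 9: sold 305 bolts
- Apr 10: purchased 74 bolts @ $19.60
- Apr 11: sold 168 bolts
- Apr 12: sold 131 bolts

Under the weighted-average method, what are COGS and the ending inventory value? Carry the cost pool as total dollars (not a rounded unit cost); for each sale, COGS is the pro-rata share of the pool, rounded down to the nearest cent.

After Apr 1: 78 on hand, pool $1,602.90 (≈ $20.5500 each)
After Apr 4: 430 on hand, pool $8,273.30 (≈ $19.2402 each)
After Apr 5: 724 on hand, pool $13,976.90 (≈ $19.3051 each)
Apr 7, sell 372: 372/724 × $13,976.90 → $7,181.50
After Apr 8: 583 on hand, pool $10,260.40 (≈ $17.5993 each)
Apr 9, sell 305: 305/583 × $10,260.40 → $5,367.79
After Apr 10: 352 on hand, pool $6,343.01 (≈ $18.0199 each)
Apr 11, sell 168: 168/352 × $6,343.01 → $3,027.34
Apr 12, sell 131: 131/184 × $3,315.67 → $2,360.61
Total COGS = $7,181.50 + $5,367.79 + $3,027.34 + $2,360.61 = $17,937.24
Ending inventory (cost pool remaining) = $955.06

COGS = $17,937.24; ending inventory = $955.06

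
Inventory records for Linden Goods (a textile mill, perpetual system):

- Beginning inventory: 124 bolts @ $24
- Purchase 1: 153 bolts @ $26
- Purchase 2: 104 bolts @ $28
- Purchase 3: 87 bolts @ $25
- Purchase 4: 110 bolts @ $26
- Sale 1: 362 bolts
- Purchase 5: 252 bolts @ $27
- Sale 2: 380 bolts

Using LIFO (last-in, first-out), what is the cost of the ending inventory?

Ending inventory = $2,112

Sale 1 (362) [LIFO — newest first]: 110 @ $26 + 87 @ $25 + 104 @ $28 + 61 @ $26 = $9,533
Sale 2 (380) [LIFO — newest first]: 252 @ $27 + 92 @ $26 + 36 @ $24 = $10,060
Total COGS = $9,533 + $10,060 = $19,593
Ending inventory: 88 @ $24 = $2,112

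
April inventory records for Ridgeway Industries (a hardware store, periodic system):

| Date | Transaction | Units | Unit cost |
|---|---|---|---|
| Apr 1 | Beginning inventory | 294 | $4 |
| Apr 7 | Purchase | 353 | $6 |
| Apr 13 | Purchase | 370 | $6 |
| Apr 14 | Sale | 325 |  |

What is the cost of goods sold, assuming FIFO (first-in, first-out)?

Apr 14, 325 sold [FIFO — oldest first]: 294 @ $4 + 31 @ $6 = $1,362
Ending inventory: 322 @ $6 + 370 @ $6 = $4,152
Check: goods available $5,514 = COGS $1,362 + ending $4,152

COGS = $1,362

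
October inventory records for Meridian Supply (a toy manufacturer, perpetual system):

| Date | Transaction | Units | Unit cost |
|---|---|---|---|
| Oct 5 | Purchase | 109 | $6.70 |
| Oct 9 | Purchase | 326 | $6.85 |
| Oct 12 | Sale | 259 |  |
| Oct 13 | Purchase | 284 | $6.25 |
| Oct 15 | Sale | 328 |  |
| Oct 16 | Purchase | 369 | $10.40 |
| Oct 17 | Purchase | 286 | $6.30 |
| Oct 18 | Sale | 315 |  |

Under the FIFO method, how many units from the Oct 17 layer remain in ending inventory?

286

Oct 12, 259 sold [FIFO — oldest first]: 109 @ $6.70 + 150 @ $6.85 = $1,757.80
Oct 15, 328 sold [FIFO — oldest first]: 176 @ $6.85 + 152 @ $6.25 = $2,155.60
Oct 18, 315 sold [FIFO — oldest first]: 132 @ $6.25 + 183 @ $10.40 = $2,728.20
Total COGS = $1,757.80 + $2,155.60 + $2,728.20 = $6,641.60
Ending inventory: 186 @ $10.40 + 286 @ $6.30 = $3,736.20
Check: goods available $10,377.80 = COGS $6,641.60 + ending $3,736.20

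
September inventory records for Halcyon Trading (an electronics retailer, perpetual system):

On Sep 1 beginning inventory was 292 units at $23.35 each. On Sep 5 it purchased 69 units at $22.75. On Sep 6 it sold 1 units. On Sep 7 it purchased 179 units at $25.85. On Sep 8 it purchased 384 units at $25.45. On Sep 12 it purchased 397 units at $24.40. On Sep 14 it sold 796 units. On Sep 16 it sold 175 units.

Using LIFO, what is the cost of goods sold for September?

Sep 6, 1 sold [LIFO — newest first]: 1 @ $22.75 = $22.75
Sep 14, 796 sold [LIFO — newest first]: 397 @ $24.40 + 384 @ $25.45 + 15 @ $25.85 = $19,847.35
Sep 16, 175 sold [LIFO — newest first]: 164 @ $25.85 + 11 @ $22.75 = $4,489.65
Total COGS = $22.75 + $19,847.35 + $4,489.65 = $24,359.75
Ending inventory: 292 @ $23.35 + 57 @ $22.75 = $8,114.95
Check: goods available $32,474.70 = COGS $24,359.75 + ending $8,114.95

COGS = $24,359.75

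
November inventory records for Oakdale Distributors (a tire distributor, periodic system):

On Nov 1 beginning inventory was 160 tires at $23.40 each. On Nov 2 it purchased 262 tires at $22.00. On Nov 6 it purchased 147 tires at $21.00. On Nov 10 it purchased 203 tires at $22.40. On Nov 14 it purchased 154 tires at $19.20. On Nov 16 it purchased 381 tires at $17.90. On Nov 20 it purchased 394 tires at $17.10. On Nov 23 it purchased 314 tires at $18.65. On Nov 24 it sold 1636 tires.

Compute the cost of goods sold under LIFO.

COGS = $30,950.40

Nov 24, 1636 sold [LIFO — newest first]: 314 @ $18.65 + 394 @ $17.10 + 381 @ $17.90 + 154 @ $19.20 + 203 @ $22.40 + 147 @ $21.00 + 43 @ $22.00 = $30,950.40
Ending inventory: 160 @ $23.40 + 219 @ $22.00 = $8,562.00
Check: goods available $39,512.40 = COGS $30,950.40 + ending $8,562.00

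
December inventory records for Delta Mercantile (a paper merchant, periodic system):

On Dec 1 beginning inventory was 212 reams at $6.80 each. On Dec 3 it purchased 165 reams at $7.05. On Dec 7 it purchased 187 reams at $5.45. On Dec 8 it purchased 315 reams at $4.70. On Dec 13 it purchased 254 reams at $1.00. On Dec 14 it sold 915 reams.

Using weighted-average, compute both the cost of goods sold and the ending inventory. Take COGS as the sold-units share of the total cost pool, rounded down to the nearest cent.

COGS = $4,327.47; ending inventory = $1,031.03

Dec 14, sell 915: 915/1133 × $5,358.50 → $4,327.47
Ending inventory (cost pool remaining) = $1,031.03
Check: goods available $5,358.50 = COGS $4,327.47 + ending $1,031.03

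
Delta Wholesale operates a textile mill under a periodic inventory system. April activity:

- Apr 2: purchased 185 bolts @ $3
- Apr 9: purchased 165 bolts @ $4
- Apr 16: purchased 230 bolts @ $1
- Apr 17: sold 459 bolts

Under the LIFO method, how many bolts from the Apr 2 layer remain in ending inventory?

121

Apr 17, 459 sold [LIFO — newest first]: 230 @ $1 + 165 @ $4 + 64 @ $3 = $1,082
Ending inventory: 121 @ $3 = $363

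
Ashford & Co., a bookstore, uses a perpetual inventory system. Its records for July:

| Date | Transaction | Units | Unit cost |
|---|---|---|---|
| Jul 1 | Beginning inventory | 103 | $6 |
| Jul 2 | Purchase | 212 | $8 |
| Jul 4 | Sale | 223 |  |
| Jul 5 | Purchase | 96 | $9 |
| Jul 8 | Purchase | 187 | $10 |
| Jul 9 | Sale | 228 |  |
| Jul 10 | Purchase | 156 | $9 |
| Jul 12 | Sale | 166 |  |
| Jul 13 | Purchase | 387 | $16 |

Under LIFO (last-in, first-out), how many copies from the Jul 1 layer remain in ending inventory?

92

Jul 4, 223 sold [LIFO — newest first]: 212 @ $8 + 11 @ $6 = $1,762
Jul 9, 228 sold [LIFO — newest first]: 187 @ $10 + 41 @ $9 = $2,239
Jul 12, 166 sold [LIFO — newest first]: 156 @ $9 + 10 @ $9 = $1,494
Total COGS = $1,762 + $2,239 + $1,494 = $5,495
Ending inventory: 92 @ $6 + 45 @ $9 + 387 @ $16 = $7,149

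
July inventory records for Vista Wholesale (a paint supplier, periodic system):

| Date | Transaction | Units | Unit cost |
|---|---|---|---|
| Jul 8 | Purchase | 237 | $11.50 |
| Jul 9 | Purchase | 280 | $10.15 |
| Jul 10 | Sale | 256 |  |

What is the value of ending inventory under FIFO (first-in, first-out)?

Jul 10, 256 sold [FIFO — oldest first]: 237 @ $11.50 + 19 @ $10.15 = $2,918.35
Ending inventory: 261 @ $10.15 = $2,649.15
Check: goods available $5,567.50 = COGS $2,918.35 + ending $2,649.15

Ending inventory = $2,649.15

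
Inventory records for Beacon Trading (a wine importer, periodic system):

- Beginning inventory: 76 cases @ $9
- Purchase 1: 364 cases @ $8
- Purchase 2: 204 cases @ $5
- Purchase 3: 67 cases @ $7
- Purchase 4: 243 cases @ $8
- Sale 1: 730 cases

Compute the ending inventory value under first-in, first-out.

Sale 1 (730) [FIFO — oldest first]: 76 @ $9 + 364 @ $8 + 204 @ $5 + 67 @ $7 + 19 @ $8 = $5,237
Ending inventory: 224 @ $8 = $1,792
Check: goods available $7,029 = COGS $5,237 + ending $1,792

Ending inventory = $1,792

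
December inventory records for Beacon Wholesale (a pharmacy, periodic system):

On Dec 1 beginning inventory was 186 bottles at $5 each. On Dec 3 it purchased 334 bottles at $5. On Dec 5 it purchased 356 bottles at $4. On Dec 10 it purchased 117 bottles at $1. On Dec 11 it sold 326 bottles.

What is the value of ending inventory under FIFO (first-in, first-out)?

Dec 11, 326 sold [FIFO — oldest first]: 186 @ $5 + 140 @ $5 = $1,630
Ending inventory: 194 @ $5 + 356 @ $4 + 117 @ $1 = $2,511

Ending inventory = $2,511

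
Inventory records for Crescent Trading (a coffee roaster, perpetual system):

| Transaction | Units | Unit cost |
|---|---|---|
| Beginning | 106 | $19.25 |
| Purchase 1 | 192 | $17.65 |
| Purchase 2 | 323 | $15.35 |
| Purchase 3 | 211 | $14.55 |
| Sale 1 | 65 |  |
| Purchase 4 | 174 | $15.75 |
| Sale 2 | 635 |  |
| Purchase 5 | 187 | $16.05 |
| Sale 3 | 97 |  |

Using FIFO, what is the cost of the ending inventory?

Ending inventory = $6,251.10

Sale 1 (65) [FIFO — oldest first]: 65 @ $19.25 = $1,251.25
Sale 2 (635) [FIFO — oldest first]: 41 @ $19.25 + 192 @ $17.65 + 323 @ $15.35 + 79 @ $14.55 = $10,285.55
Sale 3 (97) [FIFO — oldest first]: 97 @ $14.55 = $1,411.35
Total COGS = $1,251.25 + $10,285.55 + $1,411.35 = $12,948.15
Ending inventory: 35 @ $14.55 + 174 @ $15.75 + 187 @ $16.05 = $6,251.10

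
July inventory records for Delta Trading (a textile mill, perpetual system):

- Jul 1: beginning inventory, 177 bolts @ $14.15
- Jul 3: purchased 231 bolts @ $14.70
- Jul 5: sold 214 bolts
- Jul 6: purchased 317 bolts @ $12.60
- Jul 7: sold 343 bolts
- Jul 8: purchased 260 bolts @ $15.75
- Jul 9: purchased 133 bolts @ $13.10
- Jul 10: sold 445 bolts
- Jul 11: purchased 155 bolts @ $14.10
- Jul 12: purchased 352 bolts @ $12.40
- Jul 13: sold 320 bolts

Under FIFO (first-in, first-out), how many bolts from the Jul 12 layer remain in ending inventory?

Jul 5, 214 sold [FIFO — oldest first]: 177 @ $14.15 + 37 @ $14.70 = $3,048.45
Jul 7, 343 sold [FIFO — oldest first]: 194 @ $14.70 + 149 @ $12.60 = $4,729.20
Jul 10, 445 sold [FIFO — oldest first]: 168 @ $12.60 + 260 @ $15.75 + 17 @ $13.10 = $6,434.50
Jul 13, 320 sold [FIFO — oldest first]: 116 @ $13.10 + 155 @ $14.10 + 49 @ $12.40 = $4,312.70
Total COGS = $3,048.45 + $4,729.20 + $6,434.50 + $4,312.70 = $18,524.85
Ending inventory: 303 @ $12.40 = $3,757.20

303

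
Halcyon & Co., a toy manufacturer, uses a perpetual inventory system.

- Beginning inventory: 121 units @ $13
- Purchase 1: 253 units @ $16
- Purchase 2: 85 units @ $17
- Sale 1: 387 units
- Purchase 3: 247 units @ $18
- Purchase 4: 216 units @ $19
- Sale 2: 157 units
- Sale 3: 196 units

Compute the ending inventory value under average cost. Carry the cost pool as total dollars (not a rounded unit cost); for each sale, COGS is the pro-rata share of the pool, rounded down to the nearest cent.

After Beginning: 121 on hand, pool $1,573.00 (≈ $13.0000 each)
After Purchase 1: 374 on hand, pool $5,621.00 (≈ $15.0294 each)
After Purchase 2: 459 on hand, pool $7,066.00 (≈ $15.3943 each)
Sale 1, sell 387: 387/459 × $7,066.00 → $5,957.60
After Purchase 3: 319 on hand, pool $5,554.40 (≈ $17.4119 each)
After Purchase 4: 535 on hand, pool $9,658.40 (≈ $18.0531 each)
Sale 2, sell 157: 157/535 × $9,658.40 → $2,834.33
Sale 3, sell 196: 196/378 × $6,824.07 → $3,538.40
Total COGS = $5,957.60 + $2,834.33 + $3,538.40 = $12,330.33
Ending inventory (cost pool remaining) = $3,285.67

Ending inventory = $3,285.67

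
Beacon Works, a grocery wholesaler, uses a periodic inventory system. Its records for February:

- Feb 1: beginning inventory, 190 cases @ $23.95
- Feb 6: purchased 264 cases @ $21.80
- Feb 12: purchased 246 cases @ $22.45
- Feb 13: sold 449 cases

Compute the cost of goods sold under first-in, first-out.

COGS = $10,196.70

Feb 13, 449 sold [FIFO — oldest first]: 190 @ $23.95 + 259 @ $21.80 = $10,196.70
Ending inventory: 5 @ $21.80 + 246 @ $22.45 = $5,631.70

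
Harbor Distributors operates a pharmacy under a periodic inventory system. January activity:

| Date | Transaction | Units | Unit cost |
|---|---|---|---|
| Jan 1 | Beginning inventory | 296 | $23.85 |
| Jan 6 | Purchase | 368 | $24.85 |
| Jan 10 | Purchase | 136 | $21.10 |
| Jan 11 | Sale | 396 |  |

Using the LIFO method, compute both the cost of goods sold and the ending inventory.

COGS = $9,330.60; ending inventory = $9,743.40

Jan 11, 396 sold [LIFO — newest first]: 136 @ $21.10 + 260 @ $24.85 = $9,330.60
Ending inventory: 296 @ $23.85 + 108 @ $24.85 = $9,743.40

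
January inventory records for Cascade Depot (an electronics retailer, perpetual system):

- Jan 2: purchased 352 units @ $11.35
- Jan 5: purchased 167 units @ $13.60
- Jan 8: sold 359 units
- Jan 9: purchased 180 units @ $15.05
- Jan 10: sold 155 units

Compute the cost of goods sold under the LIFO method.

Jan 8, 359 sold [LIFO — newest first]: 167 @ $13.60 + 192 @ $11.35 = $4,450.40
Jan 10, 155 sold [LIFO — newest first]: 155 @ $15.05 = $2,332.75
Total COGS = $4,450.40 + $2,332.75 = $6,783.15
Ending inventory: 160 @ $11.35 + 25 @ $15.05 = $2,192.25

COGS = $6,783.15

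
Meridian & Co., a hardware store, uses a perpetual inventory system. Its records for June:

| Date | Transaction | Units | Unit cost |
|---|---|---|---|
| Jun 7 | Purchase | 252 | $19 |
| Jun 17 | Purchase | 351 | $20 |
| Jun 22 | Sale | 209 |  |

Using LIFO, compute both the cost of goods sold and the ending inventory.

COGS = $4,180; ending inventory = $7,628

Jun 22, 209 sold [LIFO — newest first]: 209 @ $20 = $4,180
Ending inventory: 252 @ $19 + 142 @ $20 = $7,628
Check: goods available $11,808 = COGS $4,180 + ending $7,628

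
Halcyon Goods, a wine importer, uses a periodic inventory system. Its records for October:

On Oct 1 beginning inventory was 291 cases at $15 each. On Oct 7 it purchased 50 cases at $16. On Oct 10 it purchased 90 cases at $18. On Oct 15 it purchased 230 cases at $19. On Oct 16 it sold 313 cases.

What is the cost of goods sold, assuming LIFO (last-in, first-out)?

COGS = $5,864

Oct 16, 313 sold [LIFO — newest first]: 230 @ $19 + 83 @ $18 = $5,864
Ending inventory: 291 @ $15 + 50 @ $16 + 7 @ $18 = $5,291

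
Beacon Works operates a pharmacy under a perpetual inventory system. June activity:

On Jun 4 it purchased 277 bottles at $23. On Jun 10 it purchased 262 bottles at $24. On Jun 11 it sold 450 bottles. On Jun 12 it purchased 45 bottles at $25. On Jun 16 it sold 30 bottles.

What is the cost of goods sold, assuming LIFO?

Jun 11, 450 sold [LIFO — newest first]: 262 @ $24 + 188 @ $23 = $10,612
Jun 16, 30 sold [LIFO — newest first]: 30 @ $25 = $750
Total COGS = $10,612 + $750 = $11,362
Ending inventory: 89 @ $23 + 15 @ $25 = $2,422
Check: goods available $13,784 = COGS $11,362 + ending $2,422

COGS = $11,362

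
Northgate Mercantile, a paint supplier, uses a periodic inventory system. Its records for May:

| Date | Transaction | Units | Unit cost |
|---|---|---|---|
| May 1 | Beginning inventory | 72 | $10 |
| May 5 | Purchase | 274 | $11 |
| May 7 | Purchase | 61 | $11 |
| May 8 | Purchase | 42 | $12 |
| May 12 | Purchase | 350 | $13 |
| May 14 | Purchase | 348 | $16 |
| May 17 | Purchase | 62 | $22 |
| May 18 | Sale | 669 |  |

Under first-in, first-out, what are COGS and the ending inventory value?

COGS = $7,769; ending inventory = $8,622

May 18, 669 sold [FIFO — oldest first]: 72 @ $10 + 274 @ $11 + 61 @ $11 + 42 @ $12 + 220 @ $13 = $7,769
Ending inventory: 130 @ $13 + 348 @ $16 + 62 @ $22 = $8,622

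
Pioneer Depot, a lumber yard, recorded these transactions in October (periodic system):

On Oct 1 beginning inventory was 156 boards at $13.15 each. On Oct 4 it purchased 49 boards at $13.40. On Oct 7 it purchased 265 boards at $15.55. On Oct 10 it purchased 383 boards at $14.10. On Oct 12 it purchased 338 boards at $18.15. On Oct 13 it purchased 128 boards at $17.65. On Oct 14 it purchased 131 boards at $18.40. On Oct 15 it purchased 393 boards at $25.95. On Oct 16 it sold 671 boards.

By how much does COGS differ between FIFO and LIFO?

FIFO COGS: 156 @ $13.15 + 49 @ $13.40 + 265 @ $15.55 + 201 @ $14.10 = $9,662.85
LIFO COGS: 393 @ $25.95 + 131 @ $18.40 + 128 @ $17.65 + 19 @ $18.15 = $15,212.80
Difference = |$9,662.85 − $15,212.80| = $5,549.95

$5,549.95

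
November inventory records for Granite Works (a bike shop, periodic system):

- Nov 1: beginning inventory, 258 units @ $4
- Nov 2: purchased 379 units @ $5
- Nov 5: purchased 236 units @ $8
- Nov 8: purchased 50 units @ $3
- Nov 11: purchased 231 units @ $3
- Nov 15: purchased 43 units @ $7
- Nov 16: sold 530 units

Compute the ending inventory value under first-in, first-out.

Nov 16, 530 sold [FIFO — oldest first]: 258 @ $4 + 272 @ $5 = $2,392
Ending inventory: 107 @ $5 + 236 @ $8 + 50 @ $3 + 231 @ $3 + 43 @ $7 = $3,567

Ending inventory = $3,567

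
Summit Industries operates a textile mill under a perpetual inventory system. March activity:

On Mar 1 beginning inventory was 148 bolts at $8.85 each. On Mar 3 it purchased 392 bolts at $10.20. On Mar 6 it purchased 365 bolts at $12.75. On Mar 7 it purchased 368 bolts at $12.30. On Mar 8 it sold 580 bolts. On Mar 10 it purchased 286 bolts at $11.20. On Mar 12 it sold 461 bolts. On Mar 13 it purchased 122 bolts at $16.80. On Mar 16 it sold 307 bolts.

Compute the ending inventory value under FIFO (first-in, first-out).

Mar 8, 580 sold [FIFO — oldest first]: 148 @ $8.85 + 392 @ $10.20 + 40 @ $12.75 = $5,818.20
Mar 12, 461 sold [FIFO — oldest first]: 325 @ $12.75 + 136 @ $12.30 = $5,816.55
Mar 16, 307 sold [FIFO — oldest first]: 232 @ $12.30 + 75 @ $11.20 = $3,693.60
Total COGS = $5,818.20 + $5,816.55 + $3,693.60 = $15,328.35
Ending inventory: 211 @ $11.20 + 122 @ $16.80 = $4,412.80

Ending inventory = $4,412.80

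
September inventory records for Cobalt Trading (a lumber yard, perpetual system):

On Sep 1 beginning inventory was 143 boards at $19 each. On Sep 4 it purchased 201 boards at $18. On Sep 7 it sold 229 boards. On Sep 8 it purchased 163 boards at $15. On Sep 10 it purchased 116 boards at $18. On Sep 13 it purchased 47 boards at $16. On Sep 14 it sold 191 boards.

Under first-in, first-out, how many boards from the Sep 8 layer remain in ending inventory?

Sep 7, 229 sold [FIFO — oldest first]: 143 @ $19 + 86 @ $18 = $4,265
Sep 14, 191 sold [FIFO — oldest first]: 115 @ $18 + 76 @ $15 = $3,210
Total COGS = $4,265 + $3,210 = $7,475
Ending inventory: 87 @ $15 + 116 @ $18 + 47 @ $16 = $4,145
Check: goods available $11,620 = COGS $7,475 + ending $4,145

87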